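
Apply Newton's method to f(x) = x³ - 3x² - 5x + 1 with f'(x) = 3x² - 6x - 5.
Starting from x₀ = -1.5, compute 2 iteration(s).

f(x) = x³ - 3x² - 5x + 1
f'(x) = 3x² - 6x - 5
x₀ = -1.5

Newton-Raphson formula: x_{n+1} = x_n - f(x_n)/f'(x_n)

Iteration 1:
  f(-1.500000) = -1.625000
  f'(-1.500000) = 10.750000
  x_1 = -1.500000 - (-1.625000)/10.750000 = -1.348837
Iteration 2:
  f(-1.348837) = -0.167922
  f'(-1.348837) = 8.551109
  x_2 = -1.348837 - (-0.167922)/8.551109 = -1.329200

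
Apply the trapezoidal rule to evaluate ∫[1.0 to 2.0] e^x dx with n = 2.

f(x) = e^x
a = 1.0, b = 2.0, n = 2
h = (b - a)/n = 0.500000

Trapezoidal rule: (h/2)[f(x₀) + 2f(x₁) + 2f(x₂) + ... + f(xₙ)]

x_0 = 1.0000, f(x_0) = 2.718282, coefficient = 1
x_1 = 1.5000, f(x_1) = 4.481689, coefficient = 2
x_2 = 2.0000, f(x_2) = 7.389056, coefficient = 1

I ≈ (0.500000/2) × 19.070716 = 4.767679
Exact value: 4.670774
Error: 0.096905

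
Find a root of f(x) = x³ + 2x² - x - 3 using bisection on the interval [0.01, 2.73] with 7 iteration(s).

f(x) = x³ + 2x² - x - 3
Initial interval: [0.01, 2.73]

Iteration 1:
  c_1 = (0.010000 + 2.730000)/2 = 1.370000
  f(c_1) = f(1.370000) = 1.955153
  f(a) × f(c) < 0, new interval: [0.010000, 1.370000]
Iteration 2:
  c_2 = (0.010000 + 1.370000)/2 = 0.690000
  f(c_2) = f(0.690000) = -2.409291
  f(a) × f(c) ≥ 0, new interval: [0.690000, 1.370000]
Iteration 3:
  c_3 = (0.690000 + 1.370000)/2 = 1.030000
  f(c_3) = f(1.030000) = -0.815473
  f(a) × f(c) ≥ 0, new interval: [1.030000, 1.370000]
Iteration 4:
  c_4 = (1.030000 + 1.370000)/2 = 1.200000
  f(c_4) = f(1.200000) = 0.408000
  f(a) × f(c) < 0, new interval: [1.030000, 1.200000]
Iteration 5:
  c_5 = (1.030000 + 1.200000)/2 = 1.115000
  f(c_5) = f(1.115000) = -0.242354
  f(a) × f(c) ≥ 0, new interval: [1.115000, 1.200000]
Iteration 6:
  c_6 = (1.115000 + 1.200000)/2 = 1.157500
  f(c_6) = f(1.157500) = 0.072938
  f(a) × f(c) < 0, new interval: [1.115000, 1.157500]
Iteration 7:
  c_7 = (1.115000 + 1.157500)/2 = 1.136250
  f(c_7) = f(1.136250) = -0.087150
  f(a) × f(c) ≥ 0, new interval: [1.136250, 1.157500]

After 7 iteration(s), the approximation is c_7 = 1.136250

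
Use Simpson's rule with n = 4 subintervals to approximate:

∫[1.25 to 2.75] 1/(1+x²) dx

f(x) = 1/(1+x²)
a = 1.25, b = 2.75, n = 4
h = (b - a)/n = 0.375000

Simpson's rule: (h/3)[f(x₀) + 4f(x₁) + 2f(x₂) + ... + f(xₙ)]

x_0 = 1.2500, f(x_0) = 0.390244, coefficient = 1
x_1 = 1.6250, f(x_1) = 0.274678, coefficient = 4
x_2 = 2.0000, f(x_2) = 0.200000, coefficient = 2
x_3 = 2.3750, f(x_3) = 0.150588, coefficient = 4
x_4 = 2.7500, f(x_4) = 0.116788, coefficient = 1

I ≈ (0.375000/3) × 2.608098 = 0.326012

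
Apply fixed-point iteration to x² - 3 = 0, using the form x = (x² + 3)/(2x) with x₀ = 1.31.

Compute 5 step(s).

Equation: x² - 3 = 0
Fixed-point form: x = (x² + 3)/(2x)
x₀ = 1.31

x_1 = g(1.310000) = 1.800038
x_2 = g(1.800038) = 1.733335
x_3 = g(1.733335) = 1.732051
x_4 = g(1.732051) = 1.732051
x_5 = g(1.732051) = 1.732051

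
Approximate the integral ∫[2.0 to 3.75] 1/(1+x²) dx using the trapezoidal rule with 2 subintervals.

f(x) = 1/(1+x²)
a = 2.0, b = 3.75, n = 2
h = (b - a)/n = 0.875000

Trapezoidal rule: (h/2)[f(x₀) + 2f(x₁) + 2f(x₂) + ... + f(xₙ)]

x_0 = 2.0000, f(x_0) = 0.200000, coefficient = 1
x_1 = 2.8750, f(x_1) = 0.107926, coefficient = 2
x_2 = 3.7500, f(x_2) = 0.066390, coefficient = 1

I ≈ (0.875000/2) × 0.482242 = 0.210981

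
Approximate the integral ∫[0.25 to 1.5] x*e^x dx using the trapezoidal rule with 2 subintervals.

f(x) = x*e^x
a = 0.25, b = 1.5, n = 2
h = (b - a)/n = 0.625000

Trapezoidal rule: (h/2)[f(x₀) + 2f(x₁) + 2f(x₂) + ... + f(xₙ)]

x_0 = 0.2500, f(x_0) = 0.321006, coefficient = 1
x_1 = 0.8750, f(x_1) = 2.099016, coefficient = 2
x_2 = 1.5000, f(x_2) = 6.722534, coefficient = 1

I ≈ (0.625000/2) × 11.241572 = 3.512991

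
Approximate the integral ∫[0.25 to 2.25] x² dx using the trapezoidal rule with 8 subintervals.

f(x) = x²
a = 0.25, b = 2.25, n = 8
h = (b - a)/n = 0.250000

Trapezoidal rule: (h/2)[f(x₀) + 2f(x₁) + 2f(x₂) + ... + f(xₙ)]

x_0 = 0.2500, f(x_0) = 0.062500, coefficient = 1
x_1 = 0.5000, f(x_1) = 0.250000, coefficient = 2
x_2 = 0.7500, f(x_2) = 0.562500, coefficient = 2
x_3 = 1.0000, f(x_3) = 1.000000, coefficient = 2
x_4 = 1.2500, f(x_4) = 1.562500, coefficient = 2
x_5 = 1.5000, f(x_5) = 2.250000, coefficient = 2
x_6 = 1.7500, f(x_6) = 3.062500, coefficient = 2
x_7 = 2.0000, f(x_7) = 4.000000, coefficient = 2
x_8 = 2.2500, f(x_8) = 5.062500, coefficient = 1

I ≈ (0.250000/2) × 30.500000 = 3.812500
Exact value: 3.791667
Error: 0.020833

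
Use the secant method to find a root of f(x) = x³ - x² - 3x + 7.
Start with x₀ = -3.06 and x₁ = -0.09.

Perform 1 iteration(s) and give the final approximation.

f(x) = x³ - x² - 3x + 7
x₀ = -3.06, x₁ = -0.09

Secant formula: x_{n+1} = x_n - f(x_n)(x_n - x_{n-1})/(f(x_n) - f(x_{n-1}))

Iteration 1:
  f(-3.060000) = -21.836216
  f(-0.090000) = 7.261171
  x_2 = -0.090000 - 7.261171×(-0.090000 - (-3.060000))/(7.261171 - (-21.836216))
       = -0.831155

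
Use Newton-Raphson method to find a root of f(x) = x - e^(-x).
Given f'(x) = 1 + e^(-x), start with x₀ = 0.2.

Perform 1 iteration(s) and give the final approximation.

f(x) = x - e^(-x)
f'(x) = 1 + e^(-x)
x₀ = 0.2

Newton-Raphson formula: x_{n+1} = x_n - f(x_n)/f'(x_n)

Iteration 1:
  f(0.200000) = -0.618731
  f'(0.200000) = 1.818731
  x_1 = 0.200000 - (-0.618731)/1.818731 = 0.540199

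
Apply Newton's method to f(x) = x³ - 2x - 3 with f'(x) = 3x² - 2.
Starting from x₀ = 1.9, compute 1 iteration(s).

f(x) = x³ - 2x - 3
f'(x) = 3x² - 2
x₀ = 1.9

Newton-Raphson formula: x_{n+1} = x_n - f(x_n)/f'(x_n)

Iteration 1:
  f(1.900000) = 0.059000
  f'(1.900000) = 8.830000
  x_1 = 1.900000 - 0.059000/8.830000 = 1.893318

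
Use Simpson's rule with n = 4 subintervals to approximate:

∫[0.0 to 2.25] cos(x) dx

f(x) = cos(x)
a = 0.0, b = 2.25, n = 4
h = (b - a)/n = 0.562500

Simpson's rule: (h/3)[f(x₀) + 4f(x₁) + 2f(x₂) + ... + f(xₙ)]

x_0 = 0.0000, f(x_0) = 1.000000, coefficient = 1
x_1 = 0.5625, f(x_1) = 0.845924, coefficient = 4
x_2 = 1.1250, f(x_2) = 0.431177, coefficient = 2
x_3 = 1.6875, f(x_3) = -0.116439, coefficient = 4
x_4 = 2.2500, f(x_4) = -0.628174, coefficient = 1

I ≈ (0.562500/3) × 4.152122 = 0.778523
Exact value: 0.778073
Error: 0.000450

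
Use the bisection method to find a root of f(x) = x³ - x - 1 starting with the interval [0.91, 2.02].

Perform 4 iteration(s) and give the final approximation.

f(x) = x³ - x - 1
Initial interval: [0.91, 2.02]

Iteration 1:
  c_1 = (0.910000 + 2.020000)/2 = 1.465000
  f(c_1) = f(1.465000) = 0.679220
  f(a) × f(c) < 0, new interval: [0.910000, 1.465000]
Iteration 2:
  c_2 = (0.910000 + 1.465000)/2 = 1.187500
  f(c_2) = f(1.187500) = -0.512939
  f(a) × f(c) ≥ 0, new interval: [1.187500, 1.465000]
Iteration 3:
  c_3 = (1.187500 + 1.465000)/2 = 1.326250
  f(c_3) = f(1.326250) = 0.006543
  f(a) × f(c) < 0, new interval: [1.187500, 1.326250]
Iteration 4:
  c_4 = (1.187500 + 1.326250)/2 = 1.256875
  f(c_4) = f(1.256875) = -0.271346
  f(a) × f(c) ≥ 0, new interval: [1.256875, 1.326250]

After 4 iteration(s), the approximation is c_4 = 1.256875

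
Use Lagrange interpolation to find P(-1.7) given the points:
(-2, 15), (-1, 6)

Lagrange interpolation formula:
P(x) = Σ yᵢ × Lᵢ(x)
where Lᵢ(x) = Π_{j≠i} (x - xⱼ)/(xᵢ - xⱼ)

L_0(-1.7) = (-1.7 - (-1))/(-2 - (-1)) = 0.700000
L_1(-1.7) = (-1.7 - (-2))/(-1 - (-2)) = 0.300000

P(-1.7) = 15×L_0(-1.7) + 6×L_1(-1.7)
P(-1.7) = 12.300000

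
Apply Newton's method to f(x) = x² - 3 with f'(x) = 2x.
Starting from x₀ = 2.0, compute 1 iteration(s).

f(x) = x² - 3
f'(x) = 2x
x₀ = 2.0

Newton-Raphson formula: x_{n+1} = x_n - f(x_n)/f'(x_n)

Iteration 1:
  f(2.000000) = 1.000000
  f'(2.000000) = 4.000000
  x_1 = 2.000000 - 1.000000/4.000000 = 1.750000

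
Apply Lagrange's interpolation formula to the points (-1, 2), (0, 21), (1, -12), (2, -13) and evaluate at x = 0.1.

Lagrange interpolation formula:
P(x) = Σ yᵢ × Lᵢ(x)
where Lᵢ(x) = Π_{j≠i} (x - xⱼ)/(xᵢ - xⱼ)

L_0(0.1) = (0.1 - 0)/(-1 - 0) × (0.1 - 1)/(-1 - 1) × (0.1 - 2)/(-1 - 2) = -0.028500
L_1(0.1) = (0.1 - (-1))/(0 - (-1)) × (0.1 - 1)/(0 - 1) × (0.1 - 2)/(0 - 2) = 0.940500
L_2(0.1) = (0.1 - (-1))/(1 - (-1)) × (0.1 - 0)/(1 - 0) × (0.1 - 2)/(1 - 2) = 0.104500
L_3(0.1) = (0.1 - (-1))/(2 - (-1)) × (0.1 - 0)/(2 - 0) × (0.1 - 1)/(2 - 1) = -0.016500

P(0.1) = 2×L_0(0.1) + 21×L_1(0.1) + (-12)×L_2(0.1) + (-13)×L_3(0.1)
P(0.1) = 18.654000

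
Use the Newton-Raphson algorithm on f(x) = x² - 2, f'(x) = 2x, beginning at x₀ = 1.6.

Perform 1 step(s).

f(x) = x² - 2
f'(x) = 2x
x₀ = 1.6

Newton-Raphson formula: x_{n+1} = x_n - f(x_n)/f'(x_n)

Iteration 1:
  f(1.600000) = 0.560000
  f'(1.600000) = 3.200000
  x_1 = 1.600000 - 0.560000/3.200000 = 1.425000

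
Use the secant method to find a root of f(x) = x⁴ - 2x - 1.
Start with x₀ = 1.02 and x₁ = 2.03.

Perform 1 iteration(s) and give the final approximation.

f(x) = x⁴ - 2x - 1
x₀ = 1.02, x₁ = 2.03

Secant formula: x_{n+1} = x_n - f(x_n)(x_n - x_{n-1})/(f(x_n) - f(x_{n-1}))

Iteration 1:
  f(1.020000) = -1.957568
  f(2.030000) = 11.921817
  x_2 = 2.030000 - 11.921817×(2.030000 - 1.020000)/(11.921817 - (-1.957568))
       = 1.162452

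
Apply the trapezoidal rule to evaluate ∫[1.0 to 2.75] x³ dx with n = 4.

f(x) = x³
a = 1.0, b = 2.75, n = 4
h = (b - a)/n = 0.437500

Trapezoidal rule: (h/2)[f(x₀) + 2f(x₁) + 2f(x₂) + ... + f(xₙ)]

x_0 = 1.0000, f(x_0) = 1.000000, coefficient = 1
x_1 = 1.4375, f(x_1) = 2.970459, coefficient = 2
x_2 = 1.8750, f(x_2) = 6.591797, coefficient = 2
x_3 = 2.3125, f(x_3) = 12.366455, coefficient = 2
x_4 = 2.7500, f(x_4) = 20.796875, coefficient = 1

I ≈ (0.437500/2) × 65.654297 = 14.361877
Exact value: 14.047852
Error: 0.314026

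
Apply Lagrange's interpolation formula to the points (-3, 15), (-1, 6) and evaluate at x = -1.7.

Lagrange interpolation formula:
P(x) = Σ yᵢ × Lᵢ(x)
where Lᵢ(x) = Π_{j≠i} (x - xⱼ)/(xᵢ - xⱼ)

L_0(-1.7) = (-1.7 - (-1))/(-3 - (-1)) = 0.350000
L_1(-1.7) = (-1.7 - (-3))/(-1 - (-3)) = 0.650000

P(-1.7) = 15×L_0(-1.7) + 6×L_1(-1.7)
P(-1.7) = 9.150000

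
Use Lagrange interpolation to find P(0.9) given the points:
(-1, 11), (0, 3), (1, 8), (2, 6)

Lagrange interpolation formula:
P(x) = Σ yᵢ × Lᵢ(x)
where Lᵢ(x) = Π_{j≠i} (x - xⱼ)/(xᵢ - xⱼ)

L_0(0.9) = (0.9 - 0)/(-1 - 0) × (0.9 - 1)/(-1 - 1) × (0.9 - 2)/(-1 - 2) = -0.016500
L_1(0.9) = (0.9 - (-1))/(0 - (-1)) × (0.9 - 1)/(0 - 1) × (0.9 - 2)/(0 - 2) = 0.104500
L_2(0.9) = (0.9 - (-1))/(1 - (-1)) × (0.9 - 0)/(1 - 0) × (0.9 - 2)/(1 - 2) = 0.940500
L_3(0.9) = (0.9 - (-1))/(2 - (-1)) × (0.9 - 0)/(2 - 0) × (0.9 - 1)/(2 - 1) = -0.028500

P(0.9) = 11×L_0(0.9) + 3×L_1(0.9) + 8×L_2(0.9) + 6×L_3(0.9)
P(0.9) = 7.485000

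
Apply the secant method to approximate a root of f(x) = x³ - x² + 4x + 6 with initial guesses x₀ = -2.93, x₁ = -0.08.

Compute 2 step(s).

f(x) = x³ - x² + 4x + 6
x₀ = -2.93, x₁ = -0.08

Secant formula: x_{n+1} = x_n - f(x_n)(x_n - x_{n-1})/(f(x_n) - f(x_{n-1}))

Iteration 1:
  f(-2.930000) = -39.458657
  f(-0.080000) = 5.673088
  x_2 = -0.080000 - 5.673088×(-0.080000 - (-2.930000))/(5.673088 - (-39.458657))
       = -0.438247
Iteration 2:
  f(-0.080000) = 5.673088
  f(-0.438247) = 3.970783
  x_3 = -0.438247 - 3.970783×(-0.438247 - (-0.080000))/(3.970783 - 5.673088)
       = -1.273890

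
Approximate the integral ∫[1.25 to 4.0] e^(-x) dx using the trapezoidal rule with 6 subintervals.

f(x) = e^(-x)
a = 1.25, b = 4.0, n = 6
h = (b - a)/n = 0.458333

Trapezoidal rule: (h/2)[f(x₀) + 2f(x₁) + 2f(x₂) + ... + f(xₙ)]

x_0 = 1.2500, f(x_0) = 0.286505, coefficient = 1
x_1 = 1.7083, f(x_1) = 0.181167, coefficient = 2
x_2 = 2.1667, f(x_2) = 0.114559, coefficient = 2
x_3 = 2.6250, f(x_3) = 0.072440, coefficient = 2
x_4 = 3.0833, f(x_4) = 0.045806, coefficient = 2
x_5 = 3.5417, f(x_5) = 0.028965, coefficient = 2
x_6 = 4.0000, f(x_6) = 0.018316, coefficient = 1

I ≈ (0.458333/2) × 1.190695 = 0.272868
Exact value: 0.268189
Error: 0.004679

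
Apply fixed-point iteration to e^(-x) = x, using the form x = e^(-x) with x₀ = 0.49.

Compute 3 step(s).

Equation: e^(-x) = x
Fixed-point form: x = e^(-x)
x₀ = 0.49

x_1 = g(0.490000) = 0.612626
x_2 = g(0.612626) = 0.541926
x_3 = g(0.541926) = 0.581627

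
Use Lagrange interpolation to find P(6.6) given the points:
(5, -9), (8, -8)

Lagrange interpolation formula:
P(x) = Σ yᵢ × Lᵢ(x)
where Lᵢ(x) = Π_{j≠i} (x - xⱼ)/(xᵢ - xⱼ)

L_0(6.6) = (6.6 - 8)/(5 - 8) = 0.466667
L_1(6.6) = (6.6 - 5)/(8 - 5) = 0.533333

P(6.6) = (-9)×L_0(6.6) + (-8)×L_1(6.6)
P(6.6) = -8.466667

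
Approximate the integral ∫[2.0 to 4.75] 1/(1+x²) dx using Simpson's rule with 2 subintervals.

f(x) = 1/(1+x²)
a = 2.0, b = 4.75, n = 2
h = (b - a)/n = 1.375000

Simpson's rule: (h/3)[f(x₀) + 4f(x₁) + 2f(x₂) + ... + f(xₙ)]

x_0 = 2.0000, f(x_0) = 0.200000, coefficient = 1
x_1 = 3.3750, f(x_1) = 0.080706, coefficient = 4
x_2 = 4.7500, f(x_2) = 0.042440, coefficient = 1

I ≈ (1.375000/3) × 0.565265 = 0.259080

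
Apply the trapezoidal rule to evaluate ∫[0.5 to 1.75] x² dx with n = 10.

f(x) = x²
a = 0.5, b = 1.75, n = 10
h = (b - a)/n = 0.125000

Trapezoidal rule: (h/2)[f(x₀) + 2f(x₁) + 2f(x₂) + ... + f(xₙ)]

x_0 = 0.5000, f(x_0) = 0.250000, coefficient = 1
x_1 = 0.6250, f(x_1) = 0.390625, coefficient = 2
x_2 = 0.7500, f(x_2) = 0.562500, coefficient = 2
x_3 = 0.8750, f(x_3) = 0.765625, coefficient = 2
x_4 = 1.0000, f(x_4) = 1.000000, coefficient = 2
x_5 = 1.1250, f(x_5) = 1.265625, coefficient = 2
x_6 = 1.2500, f(x_6) = 1.562500, coefficient = 2
x_7 = 1.3750, f(x_7) = 1.890625, coefficient = 2
x_8 = 1.5000, f(x_8) = 2.250000, coefficient = 2
x_9 = 1.6250, f(x_9) = 2.640625, coefficient = 2
x_10 = 1.7500, f(x_10) = 3.062500, coefficient = 1

I ≈ (0.125000/2) × 27.968750 = 1.748047
Exact value: 1.744792
Error: 0.003255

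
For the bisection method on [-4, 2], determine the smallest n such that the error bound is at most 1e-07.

We need (b-a)/2^n ≤ 1e-07
(2 - (-4))/2^n ≤ 1e-07
6/2^n ≤ 1e-07
2^n ≥ 60000000
n ≥ log₂(60000000) = 25.84
n ≥ 26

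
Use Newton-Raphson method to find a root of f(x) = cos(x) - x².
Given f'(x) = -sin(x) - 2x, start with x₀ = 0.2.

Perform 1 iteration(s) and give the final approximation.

f(x) = cos(x) - x²
f'(x) = -sin(x) - 2x
x₀ = 0.2

Newton-Raphson formula: x_{n+1} = x_n - f(x_n)/f'(x_n)

Iteration 1:
  f(0.200000) = 0.940067
  f'(0.200000) = -0.598669
  x_1 = 0.200000 - 0.940067/(-0.598669) = 1.770260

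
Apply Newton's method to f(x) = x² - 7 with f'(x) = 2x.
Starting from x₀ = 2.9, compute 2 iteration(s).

f(x) = x² - 7
f'(x) = 2x
x₀ = 2.9

Newton-Raphson formula: x_{n+1} = x_n - f(x_n)/f'(x_n)

Iteration 1:
  f(2.900000) = 1.410000
  f'(2.900000) = 5.800000
  x_1 = 2.900000 - 1.410000/5.800000 = 2.656897
Iteration 2:
  f(2.656897) = 0.059099
  f'(2.656897) = 5.313793
  x_2 = 2.656897 - 0.059099/5.313793 = 2.645775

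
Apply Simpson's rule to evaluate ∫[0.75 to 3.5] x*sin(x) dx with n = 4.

f(x) = x*sin(x)
a = 0.75, b = 3.5, n = 4
h = (b - a)/n = 0.687500

Simpson's rule: (h/3)[f(x₀) + 4f(x₁) + 2f(x₂) + ... + f(xₙ)]

x_0 = 0.7500, f(x_0) = 0.511229, coefficient = 1
x_1 = 1.4375, f(x_1) = 1.424748, coefficient = 4
x_2 = 2.1250, f(x_2) = 1.806930, coefficient = 2
x_3 = 2.8125, f(x_3) = 0.908956, coefficient = 4
x_4 = 3.5000, f(x_4) = -1.227741, coefficient = 1

I ≈ (0.687500/3) × 12.232165 = 2.803205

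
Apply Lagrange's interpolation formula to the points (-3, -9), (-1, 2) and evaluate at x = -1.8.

Lagrange interpolation formula:
P(x) = Σ yᵢ × Lᵢ(x)
where Lᵢ(x) = Π_{j≠i} (x - xⱼ)/(xᵢ - xⱼ)

L_0(-1.8) = (-1.8 - (-1))/(-3 - (-1)) = 0.400000
L_1(-1.8) = (-1.8 - (-3))/(-1 - (-3)) = 0.600000

P(-1.8) = (-9)×L_0(-1.8) + 2×L_1(-1.8)
P(-1.8) = -2.400000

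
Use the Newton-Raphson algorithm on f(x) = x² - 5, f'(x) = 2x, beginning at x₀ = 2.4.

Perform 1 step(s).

f(x) = x² - 5
f'(x) = 2x
x₀ = 2.4

Newton-Raphson formula: x_{n+1} = x_n - f(x_n)/f'(x_n)

Iteration 1:
  f(2.400000) = 0.760000
  f'(2.400000) = 4.800000
  x_1 = 2.400000 - 0.760000/4.800000 = 2.241667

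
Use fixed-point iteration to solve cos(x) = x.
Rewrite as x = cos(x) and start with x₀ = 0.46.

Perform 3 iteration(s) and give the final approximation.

Equation: cos(x) = x
Fixed-point form: x = cos(x)
x₀ = 0.46

x_1 = g(0.460000) = 0.896052
x_2 = g(0.896052) = 0.624697
x_3 = g(0.624697) = 0.811140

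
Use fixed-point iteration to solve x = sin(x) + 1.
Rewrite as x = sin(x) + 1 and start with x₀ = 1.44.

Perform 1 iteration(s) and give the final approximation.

Equation: x = sin(x) + 1
Fixed-point form: x = sin(x) + 1
x₀ = 1.44

x_1 = g(1.440000) = 1.991458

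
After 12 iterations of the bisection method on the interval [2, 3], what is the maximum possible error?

Bisection error bound: |error| ≤ (b-a)/2^n
|error| ≤ (3 - 2)/2^12 = 1/2^12
|error| ≤ 0.0002441406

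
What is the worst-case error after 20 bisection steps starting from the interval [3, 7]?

Bisection error bound: |error| ≤ (b-a)/2^n
|error| ≤ (7 - 3)/2^20 = 4/2^20
|error| ≤ 0.0000038147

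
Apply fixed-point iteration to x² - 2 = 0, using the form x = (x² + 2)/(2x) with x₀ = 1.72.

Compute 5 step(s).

Equation: x² - 2 = 0
Fixed-point form: x = (x² + 2)/(2x)
x₀ = 1.72

x_1 = g(1.720000) = 1.441395
x_2 = g(1.441395) = 1.414470
x_3 = g(1.414470) = 1.414214
x_4 = g(1.414214) = 1.414214
x_5 = g(1.414214) = 1.414214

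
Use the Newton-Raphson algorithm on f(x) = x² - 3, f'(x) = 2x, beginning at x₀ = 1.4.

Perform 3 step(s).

f(x) = x² - 3
f'(x) = 2x
x₀ = 1.4

Newton-Raphson formula: x_{n+1} = x_n - f(x_n)/f'(x_n)

Iteration 1:
  f(1.400000) = -1.040000
  f'(1.400000) = 2.800000
  x_1 = 1.400000 - (-1.040000)/2.800000 = 1.771429
Iteration 2:
  f(1.771429) = 0.137959
  f'(1.771429) = 3.542857
  x_2 = 1.771429 - 0.137959/3.542857 = 1.732488
Iteration 3:
  f(1.732488) = 0.001516
  f'(1.732488) = 3.464977
  x_3 = 1.732488 - 0.001516/3.464977 = 1.732051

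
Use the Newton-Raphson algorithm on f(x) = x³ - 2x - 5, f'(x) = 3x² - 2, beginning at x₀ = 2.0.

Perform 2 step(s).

f(x) = x³ - 2x - 5
f'(x) = 3x² - 2
x₀ = 2.0

Newton-Raphson formula: x_{n+1} = x_n - f(x_n)/f'(x_n)

Iteration 1:
  f(2.000000) = -1.000000
  f'(2.000000) = 10.000000
  x_1 = 2.000000 - (-1.000000)/10.000000 = 2.100000
Iteration 2:
  f(2.100000) = 0.061000
  f'(2.100000) = 11.230000
  x_2 = 2.100000 - 0.061000/11.230000 = 2.094568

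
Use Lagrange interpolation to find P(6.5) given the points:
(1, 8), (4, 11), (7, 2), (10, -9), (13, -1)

Lagrange interpolation formula:
P(x) = Σ yᵢ × Lᵢ(x)
where Lᵢ(x) = Π_{j≠i} (x - xⱼ)/(xᵢ - xⱼ)

L_0(6.5) = (6.5 - 4)/(1 - 4) × (6.5 - 7)/(1 - 7) × (6.5 - 10)/(1 - 10) × (6.5 - 13)/(1 - 13) = -0.014628
L_1(6.5) = (6.5 - 1)/(4 - 1) × (6.5 - 7)/(4 - 7) × (6.5 - 10)/(4 - 10) × (6.5 - 13)/(4 - 13) = 0.128729
L_2(6.5) = (6.5 - 1)/(7 - 1) × (6.5 - 4)/(7 - 4) × (6.5 - 10)/(7 - 10) × (6.5 - 13)/(7 - 13) = 0.965471
L_3(6.5) = (6.5 - 1)/(10 - 1) × (6.5 - 4)/(10 - 4) × (6.5 - 7)/(10 - 7) × (6.5 - 13)/(10 - 13) = -0.091950
L_4(6.5) = (6.5 - 1)/(13 - 1) × (6.5 - 4)/(13 - 4) × (6.5 - 7)/(13 - 7) × (6.5 - 10)/(13 - 10) = 0.012378

P(6.5) = 8×L_0(6.5) + 11×L_1(6.5) + 2×L_2(6.5) + (-9)×L_3(6.5) + (-1)×L_4(6.5)
P(6.5) = 4.045107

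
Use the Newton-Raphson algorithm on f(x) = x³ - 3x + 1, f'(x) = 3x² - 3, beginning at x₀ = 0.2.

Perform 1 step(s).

f(x) = x³ - 3x + 1
f'(x) = 3x² - 3
x₀ = 0.2

Newton-Raphson formula: x_{n+1} = x_n - f(x_n)/f'(x_n)

Iteration 1:
  f(0.200000) = 0.408000
  f'(0.200000) = -2.880000
  x_1 = 0.200000 - 0.408000/(-2.880000) = 0.341667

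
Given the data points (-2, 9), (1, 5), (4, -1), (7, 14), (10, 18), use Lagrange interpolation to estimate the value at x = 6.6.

Lagrange interpolation formula:
P(x) = Σ yᵢ × Lᵢ(x)
where Lᵢ(x) = Π_{j≠i} (x - xⱼ)/(xᵢ - xⱼ)

L_0(6.6) = (6.6 - 1)/(-2 - 1) × (6.6 - 4)/(-2 - 4) × (6.6 - 7)/(-2 - 7) × (6.6 - 10)/(-2 - 10) = 0.010186
L_1(6.6) = (6.6 - (-2))/(1 - (-2)) × (6.6 - 4)/(1 - 4) × (6.6 - 7)/(1 - 7) × (6.6 - 10)/(1 - 10) = -0.062571
L_2(6.6) = (6.6 - (-2))/(4 - (-2)) × (6.6 - 1)/(4 - 1) × (6.6 - 7)/(4 - 7) × (6.6 - 10)/(4 - 10) = 0.202153
L_3(6.6) = (6.6 - (-2))/(7 - (-2)) × (6.6 - 1)/(7 - 1) × (6.6 - 4)/(7 - 4) × (6.6 - 10)/(7 - 10) = 0.875997
L_4(6.6) = (6.6 - (-2))/(10 - (-2)) × (6.6 - 1)/(10 - 1) × (6.6 - 4)/(10 - 4) × (6.6 - 7)/(10 - 7) = -0.025765

P(6.6) = 9×L_0(6.6) + 5×L_1(6.6) + (-1)×L_2(6.6) + 14×L_3(6.6) + 18×L_4(6.6)
P(6.6) = 11.376856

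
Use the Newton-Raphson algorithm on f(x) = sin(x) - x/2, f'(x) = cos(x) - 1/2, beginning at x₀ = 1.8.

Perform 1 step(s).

f(x) = sin(x) - x/2
f'(x) = cos(x) - 1/2
x₀ = 1.8

Newton-Raphson formula: x_{n+1} = x_n - f(x_n)/f'(x_n)

Iteration 1:
  f(1.800000) = 0.073848
  f'(1.800000) = -0.727202
  x_1 = 1.800000 - 0.073848/(-0.727202) = 1.901550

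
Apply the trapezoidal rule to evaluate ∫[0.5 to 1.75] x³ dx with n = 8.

f(x) = x³
a = 0.5, b = 1.75, n = 8
h = (b - a)/n = 0.156250

Trapezoidal rule: (h/2)[f(x₀) + 2f(x₁) + 2f(x₂) + ... + f(xₙ)]

x_0 = 0.5000, f(x_0) = 0.125000, coefficient = 1
x_1 = 0.6562, f(x_1) = 0.282623, coefficient = 2
x_2 = 0.8125, f(x_2) = 0.536377, coefficient = 2
x_3 = 0.9688, f(x_3) = 0.909149, coefficient = 2
x_4 = 1.1250, f(x_4) = 1.423828, coefficient = 2
x_5 = 1.2812, f(x_5) = 2.103302, coefficient = 2
x_6 = 1.4375, f(x_6) = 2.970459, coefficient = 2
x_7 = 1.5938, f(x_7) = 4.048187, coefficient = 2
x_8 = 1.7500, f(x_8) = 5.359375, coefficient = 1

I ≈ (0.156250/2) × 30.032227 = 2.346268
Exact value: 2.329102
Error: 0.017166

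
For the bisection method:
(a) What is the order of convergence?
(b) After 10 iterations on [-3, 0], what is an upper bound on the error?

(a) Bisection has linear (order 1) convergence; the error is halved each step.

(b) Error bound = (b-a)/2^n = (0 - (-3))/2^{10}
    = 3/2^{10}

(a) 1 (linear); (b) error ≤ 2.93e-03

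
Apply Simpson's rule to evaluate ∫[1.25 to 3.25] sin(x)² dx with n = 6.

f(x) = sin(x)²
a = 1.25, b = 3.25, n = 6
h = (b - a)/n = 0.333333

Simpson's rule: (h/3)[f(x₀) + 4f(x₁) + 2f(x₂) + ... + f(xₙ)]

x_0 = 1.2500, f(x_0) = 0.900572, coefficient = 1
x_1 = 1.5833, f(x_1) = 0.999843, coefficient = 4
x_2 = 1.9167, f(x_2) = 0.885068, coefficient = 2
x_3 = 2.2500, f(x_3) = 0.605398, coefficient = 4
x_4 = 2.5833, f(x_4) = 0.280593, coefficient = 2
x_5 = 2.9167, f(x_5) = 0.049744, coefficient = 4
x_6 = 3.2500, f(x_6) = 0.011706, coefficient = 1

I ≈ (0.333333/3) × 9.863541 = 1.095949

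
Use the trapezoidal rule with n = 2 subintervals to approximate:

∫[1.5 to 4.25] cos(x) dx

f(x) = cos(x)
a = 1.5, b = 4.25, n = 2
h = (b - a)/n = 1.375000

Trapezoidal rule: (h/2)[f(x₀) + 2f(x₁) + 2f(x₂) + ... + f(xₙ)]

x_0 = 1.5000, f(x_0) = 0.070737, coefficient = 1
x_1 = 2.8750, f(x_1) = -0.964674, coefficient = 2
x_2 = 4.2500, f(x_2) = -0.446087, coefficient = 1

I ≈ (1.375000/2) × -2.304699 = -1.584480
Exact value: -1.892484
Error: 0.308004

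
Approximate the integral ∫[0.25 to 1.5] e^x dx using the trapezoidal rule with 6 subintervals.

f(x) = e^x
a = 0.25, b = 1.5, n = 6
h = (b - a)/n = 0.208333

Trapezoidal rule: (h/2)[f(x₀) + 2f(x₁) + 2f(x₂) + ... + f(xₙ)]

x_0 = 0.2500, f(x_0) = 1.284025, coefficient = 1
x_1 = 0.4583, f(x_1) = 1.581436, coefficient = 2
x_2 = 0.6667, f(x_2) = 1.947734, coefficient = 2
x_3 = 0.8750, f(x_3) = 2.398875, coefficient = 2
x_4 = 1.0833, f(x_4) = 2.954512, coefficient = 2
x_5 = 1.2917, f(x_5) = 3.638846, coefficient = 2
x_6 = 1.5000, f(x_6) = 4.481689, coefficient = 1

I ≈ (0.208333/2) × 30.808521 = 3.209221
Exact value: 3.197664
Error: 0.011557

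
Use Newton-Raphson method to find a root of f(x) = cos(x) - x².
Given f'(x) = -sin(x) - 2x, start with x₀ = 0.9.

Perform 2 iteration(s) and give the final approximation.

f(x) = cos(x) - x²
f'(x) = -sin(x) - 2x
x₀ = 0.9

Newton-Raphson formula: x_{n+1} = x_n - f(x_n)/f'(x_n)

Iteration 1:
  f(0.900000) = -0.188390
  f'(0.900000) = -2.583327
  x_1 = 0.900000 - (-0.188390)/(-2.583327) = 0.827075
Iteration 2:
  f(0.827075) = -0.007021
  f'(0.827075) = -2.390103
  x_2 = 0.827075 - (-0.007021)/(-2.390103) = 0.824137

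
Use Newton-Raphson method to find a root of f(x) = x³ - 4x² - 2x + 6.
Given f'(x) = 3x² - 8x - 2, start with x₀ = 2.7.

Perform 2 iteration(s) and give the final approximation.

f(x) = x³ - 4x² - 2x + 6
f'(x) = 3x² - 8x - 2
x₀ = 2.7

Newton-Raphson formula: x_{n+1} = x_n - f(x_n)/f'(x_n)

Iteration 1:
  f(2.700000) = -8.877000
  f'(2.700000) = -1.730000
  x_1 = 2.700000 - (-8.877000)/(-1.730000) = -2.431214
Iteration 2:
  f(-2.431214) = -27.151197
  f'(-2.431214) = 35.182114
  x_2 = -2.431214 - (-27.151197)/35.182114 = -1.659481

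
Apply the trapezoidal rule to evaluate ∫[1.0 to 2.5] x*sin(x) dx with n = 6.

f(x) = x*sin(x)
a = 1.0, b = 2.5, n = 6
h = (b - a)/n = 0.250000

Trapezoidal rule: (h/2)[f(x₀) + 2f(x₁) + 2f(x₂) + ... + f(xₙ)]

x_0 = 1.0000, f(x_0) = 0.841471, coefficient = 1
x_1 = 1.2500, f(x_1) = 1.186231, coefficient = 2
x_2 = 1.5000, f(x_2) = 1.496242, coefficient = 2
x_3 = 1.7500, f(x_3) = 1.721975, coefficient = 2
x_4 = 2.0000, f(x_4) = 1.818595, coefficient = 2
x_5 = 2.2500, f(x_5) = 1.750665, coefficient = 2
x_6 = 2.5000, f(x_6) = 1.496180, coefficient = 1

I ≈ (0.250000/2) × 18.285068 = 2.285633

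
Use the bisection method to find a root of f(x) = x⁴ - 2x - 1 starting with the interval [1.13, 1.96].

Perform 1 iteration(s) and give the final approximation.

f(x) = x⁴ - 2x - 1
Initial interval: [1.13, 1.96]

Iteration 1:
  c_1 = (1.130000 + 1.960000)/2 = 1.545000
  f(c_1) = f(1.545000) = 1.607888
  f(a) × f(c) < 0, new interval: [1.130000, 1.545000]

After 1 iteration(s), the approximation is c_1 = 1.545000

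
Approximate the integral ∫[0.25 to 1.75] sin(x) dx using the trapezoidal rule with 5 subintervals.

f(x) = sin(x)
a = 0.25, b = 1.75, n = 5
h = (b - a)/n = 0.300000

Trapezoidal rule: (h/2)[f(x₀) + 2f(x₁) + 2f(x₂) + ... + f(xₙ)]

x_0 = 0.2500, f(x_0) = 0.247404, coefficient = 1
x_1 = 0.5500, f(x_1) = 0.522687, coefficient = 2
x_2 = 0.8500, f(x_2) = 0.751280, coefficient = 2
x_3 = 1.1500, f(x_3) = 0.912764, coefficient = 2
x_4 = 1.4500, f(x_4) = 0.992713, coefficient = 2
x_5 = 1.7500, f(x_5) = 0.983986, coefficient = 1

I ≈ (0.300000/2) × 7.590279 = 1.138542
Exact value: 1.147158
Error: 0.008617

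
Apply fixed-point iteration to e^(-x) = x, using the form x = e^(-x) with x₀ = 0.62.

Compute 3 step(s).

Equation: e^(-x) = x
Fixed-point form: x = e^(-x)
x₀ = 0.62

x_1 = g(0.620000) = 0.537944
x_2 = g(0.537944) = 0.583947
x_3 = g(0.583947) = 0.557693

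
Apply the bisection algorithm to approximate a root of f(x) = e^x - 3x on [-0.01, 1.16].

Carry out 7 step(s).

f(x) = e^x - 3x
Initial interval: [-0.01, 1.16]

Iteration 1:
  c_1 = (-0.010000 + 1.160000)/2 = 0.575000
  f(c_1) = f(0.575000) = 0.052131
  f(a) × f(c) ≥ 0, new interval: [0.575000, 1.160000]
Iteration 2:
  c_2 = (0.575000 + 1.160000)/2 = 0.867500
  f(c_2) = f(0.867500) = -0.221549
  f(a) × f(c) < 0, new interval: [0.575000, 0.867500]
Iteration 3:
  c_3 = (0.575000 + 0.867500)/2 = 0.721250
  f(c_3) = f(0.721250) = -0.106747
  f(a) × f(c) < 0, new interval: [0.575000, 0.721250]
Iteration 4:
  c_4 = (0.575000 + 0.721250)/2 = 0.648125
  f(c_4) = f(0.648125) = -0.032422
  f(a) × f(c) < 0, new interval: [0.575000, 0.648125]
Iteration 5:
  c_5 = (0.575000 + 0.648125)/2 = 0.611563
  f(c_5) = f(0.611563) = 0.008622
  f(a) × f(c) ≥ 0, new interval: [0.611563, 0.648125]
Iteration 6:
  c_6 = (0.611563 + 0.648125)/2 = 0.629844
  f(c_6) = f(0.629844) = -0.012214
  f(a) × f(c) < 0, new interval: [0.611563, 0.629844]
Iteration 7:
  c_7 = (0.611563 + 0.629844)/2 = 0.620703
  f(c_7) = f(0.620703) = -0.001874
  f(a) × f(c) < 0, new interval: [0.611563, 0.620703]

After 7 iteration(s), the approximation is c_7 = 0.620703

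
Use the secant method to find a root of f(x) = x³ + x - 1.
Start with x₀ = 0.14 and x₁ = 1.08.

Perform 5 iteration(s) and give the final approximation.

f(x) = x³ + x - 1
x₀ = 0.14, x₁ = 1.08

Secant formula: x_{n+1} = x_n - f(x_n)(x_n - x_{n-1})/(f(x_n) - f(x_{n-1}))

Iteration 1:
  f(0.140000) = -0.857256
  f(1.080000) = 1.339712
  x_2 = 1.080000 - 1.339712×(1.080000 - 0.140000)/(1.339712 - (-0.857256))
       = 0.506788
Iteration 2:
  f(1.080000) = 1.339712
  f(0.506788) = -0.363052
  x_3 = 0.506788 - (-0.363052)×(0.506788 - 1.080000)/(-0.363052 - 1.339712)
       = 0.629004
Iteration 3:
  f(0.506788) = -0.363052
  f(0.629004) = -0.122133
  x_4 = 0.629004 - (-0.122133)×(0.629004 - 0.506788)/(-0.122133 - (-0.363052))
       = 0.690961
Iteration 4:
  f(0.629004) = -0.122133
  f(0.690961) = 0.020845
  x_5 = 0.690961 - 0.020845×(0.690961 - 0.629004)/(0.020845 - (-0.122133))
       = 0.681928
Iteration 5:
  f(0.690961) = 0.020845
  f(0.681928) = -0.000957
  x_6 = 0.681928 - (-0.000957)×(0.681928 - 0.690961)/(-0.000957 - 0.020845)
       = 0.682325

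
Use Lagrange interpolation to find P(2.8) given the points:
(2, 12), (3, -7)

Lagrange interpolation formula:
P(x) = Σ yᵢ × Lᵢ(x)
where Lᵢ(x) = Π_{j≠i} (x - xⱼ)/(xᵢ - xⱼ)

L_0(2.8) = (2.8 - 3)/(2 - 3) = 0.200000
L_1(2.8) = (2.8 - 2)/(3 - 2) = 0.800000

P(2.8) = 12×L_0(2.8) + (-7)×L_1(2.8)
P(2.8) = -3.200000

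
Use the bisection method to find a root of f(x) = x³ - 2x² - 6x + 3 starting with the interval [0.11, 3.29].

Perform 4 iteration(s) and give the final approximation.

f(x) = x³ - 2x² - 6x + 3
Initial interval: [0.11, 3.29]

Iteration 1:
  c_1 = (0.110000 + 3.290000)/2 = 1.700000
  f(c_1) = f(1.700000) = -8.067000
  f(a) × f(c) < 0, new interval: [0.110000, 1.700000]
Iteration 2:
  c_2 = (0.110000 + 1.700000)/2 = 0.905000
  f(c_2) = f(0.905000) = -3.326832
  f(a) × f(c) < 0, new interval: [0.110000, 0.905000]
Iteration 3:
  c_3 = (0.110000 + 0.905000)/2 = 0.507500
  f(c_3) = f(0.507500) = -0.429403
  f(a) × f(c) < 0, new interval: [0.110000, 0.507500]
Iteration 4:
  c_4 = (0.110000 + 0.507500)/2 = 0.308750
  f(c_4) = f(0.308750) = 0.986279
  f(a) × f(c) ≥ 0, new interval: [0.308750, 0.507500]

After 4 iteration(s), the approximation is c_4 = 0.308750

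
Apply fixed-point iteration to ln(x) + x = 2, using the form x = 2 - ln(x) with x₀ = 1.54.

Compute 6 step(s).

Equation: ln(x) + x = 2
Fixed-point form: x = 2 - ln(x)
x₀ = 1.54

x_1 = g(1.540000) = 1.568218
x_2 = g(1.568218) = 1.550060
x_3 = g(1.550060) = 1.561706
x_4 = g(1.561706) = 1.554221
x_5 = g(1.554221) = 1.559025
x_6 = g(1.559025) = 1.555939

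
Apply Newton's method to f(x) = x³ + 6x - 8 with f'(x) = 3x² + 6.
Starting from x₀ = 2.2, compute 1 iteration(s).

f(x) = x³ + 6x - 8
f'(x) = 3x² + 6
x₀ = 2.2

Newton-Raphson formula: x_{n+1} = x_n - f(x_n)/f'(x_n)

Iteration 1:
  f(2.200000) = 15.848000
  f'(2.200000) = 20.520000
  x_1 = 2.200000 - 15.848000/20.520000 = 1.427680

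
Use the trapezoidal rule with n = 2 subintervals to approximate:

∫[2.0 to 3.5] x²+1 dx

f(x) = x²+1
a = 2.0, b = 3.5, n = 2
h = (b - a)/n = 0.750000

Trapezoidal rule: (h/2)[f(x₀) + 2f(x₁) + 2f(x₂) + ... + f(xₙ)]

x_0 = 2.0000, f(x_0) = 5.000000, coefficient = 1
x_1 = 2.7500, f(x_1) = 8.562500, coefficient = 2
x_2 = 3.5000, f(x_2) = 13.250000, coefficient = 1

I ≈ (0.750000/2) × 35.375000 = 13.265625
Exact value: 13.125000
Error: 0.140625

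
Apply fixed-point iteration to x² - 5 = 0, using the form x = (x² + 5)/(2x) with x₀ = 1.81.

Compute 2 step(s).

Equation: x² - 5 = 0
Fixed-point form: x = (x² + 5)/(2x)
x₀ = 1.81

x_1 = g(1.810000) = 2.286215
x_2 = g(2.286215) = 2.236618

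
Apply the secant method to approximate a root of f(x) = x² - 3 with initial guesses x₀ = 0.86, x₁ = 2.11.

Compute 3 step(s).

f(x) = x² - 3
x₀ = 0.86, x₁ = 2.11

Secant formula: x_{n+1} = x_n - f(x_n)(x_n - x_{n-1})/(f(x_n) - f(x_{n-1}))

Iteration 1:
  f(0.860000) = -2.260400
  f(2.110000) = 1.452100
  x_2 = 2.110000 - 1.452100×(2.110000 - 0.860000)/(1.452100 - (-2.260400))
       = 1.621077
Iteration 2:
  f(2.110000) = 1.452100
  f(1.621077) = -0.372108
  x_3 = 1.621077 - (-0.372108)×(1.621077 - 2.110000)/(-0.372108 - 1.452100)
       = 1.720809
Iteration 3:
  f(1.621077) = -0.372108
  f(1.720809) = -0.038815
  x_4 = 1.720809 - (-0.038815)×(1.720809 - 1.621077)/(-0.038815 - (-0.372108))
       = 1.732424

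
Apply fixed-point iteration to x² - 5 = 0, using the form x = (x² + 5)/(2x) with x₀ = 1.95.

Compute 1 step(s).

Equation: x² - 5 = 0
Fixed-point form: x = (x² + 5)/(2x)
x₀ = 1.95

x_1 = g(1.950000) = 2.257051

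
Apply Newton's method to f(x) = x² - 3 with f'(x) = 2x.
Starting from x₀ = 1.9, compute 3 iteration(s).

f(x) = x² - 3
f'(x) = 2x
x₀ = 1.9

Newton-Raphson formula: x_{n+1} = x_n - f(x_n)/f'(x_n)

Iteration 1:
  f(1.900000) = 0.610000
  f'(1.900000) = 3.800000
  x_1 = 1.900000 - 0.610000/3.800000 = 1.739474
Iteration 2:
  f(1.739474) = 0.025769
  f'(1.739474) = 3.478947
  x_2 = 1.739474 - 0.025769/3.478947 = 1.732067
Iteration 3:
  f(1.732067) = 0.000055
  f'(1.732067) = 3.464133
  x_3 = 1.732067 - 0.000055/3.464133 = 1.732051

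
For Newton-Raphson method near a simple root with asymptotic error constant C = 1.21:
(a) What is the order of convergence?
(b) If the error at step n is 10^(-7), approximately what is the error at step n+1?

(a) Newton-Raphson has quadratic (order 2) convergence near simple roots.
    This means |e_{n+1}| ≈ C|e_n|².

(b) With |e_n| = 10^(-7) and C = 1.21:
    |e_{n+1}| ≈ 1.21 × (10^(-7))² = 1.21 × 10^(-14)

(a) 2 (quadratic); (b) |e_{n+1}| ≈ 1.210e-14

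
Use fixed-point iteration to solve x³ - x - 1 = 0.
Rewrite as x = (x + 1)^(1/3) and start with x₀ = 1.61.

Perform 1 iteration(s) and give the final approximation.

Equation: x³ - x - 1 = 0
Fixed-point form: x = (x + 1)^(1/3)
x₀ = 1.61

x_1 = g(1.610000) = 1.376830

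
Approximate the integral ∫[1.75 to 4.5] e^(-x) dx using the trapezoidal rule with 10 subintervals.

f(x) = e^(-x)
a = 1.75, b = 4.5, n = 10
h = (b - a)/n = 0.275000

Trapezoidal rule: (h/2)[f(x₀) + 2f(x₁) + 2f(x₂) + ... + f(xₙ)]

x_0 = 1.7500, f(x_0) = 0.173774, coefficient = 1
x_1 = 2.0250, f(x_1) = 0.131994, coefficient = 2
x_2 = 2.3000, f(x_2) = 0.100259, coefficient = 2
x_3 = 2.5750, f(x_3) = 0.076154, coefficient = 2
x_4 = 2.8500, f(x_4) = 0.057844, coefficient = 2
x_5 = 3.1250, f(x_5) = 0.043937, coefficient = 2
x_6 = 3.4000, f(x_6) = 0.033373, coefficient = 2
x_7 = 3.6750, f(x_7) = 0.025349, coefficient = 2
x_8 = 3.9500, f(x_8) = 0.019255, coefficient = 2
x_9 = 4.2250, f(x_9) = 0.014625, coefficient = 2
x_10 = 4.5000, f(x_10) = 0.011109, coefficient = 1

I ≈ (0.275000/2) × 1.190464 = 0.163689
Exact value: 0.162665
Error: 0.001024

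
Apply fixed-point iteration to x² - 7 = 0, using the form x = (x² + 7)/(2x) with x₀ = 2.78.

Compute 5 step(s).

Equation: x² - 7 = 0
Fixed-point form: x = (x² + 7)/(2x)
x₀ = 2.78

x_1 = g(2.780000) = 2.648993
x_2 = g(2.648993) = 2.645753
x_3 = g(2.645753) = 2.645751
x_4 = g(2.645751) = 2.645751
x_5 = g(2.645751) = 2.645751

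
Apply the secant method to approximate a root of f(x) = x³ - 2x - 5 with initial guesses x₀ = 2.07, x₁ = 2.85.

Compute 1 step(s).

f(x) = x³ - 2x - 5
x₀ = 2.07, x₁ = 2.85

Secant formula: x_{n+1} = x_n - f(x_n)(x_n - x_{n-1})/(f(x_n) - f(x_{n-1}))

Iteration 1:
  f(2.070000) = -0.270257
  f(2.850000) = 12.449125
  x_2 = 2.850000 - 12.449125×(2.850000 - 2.070000)/(12.449125 - (-0.270257))
       = 2.086573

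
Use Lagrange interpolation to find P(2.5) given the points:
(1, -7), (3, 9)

Lagrange interpolation formula:
P(x) = Σ yᵢ × Lᵢ(x)
where Lᵢ(x) = Π_{j≠i} (x - xⱼ)/(xᵢ - xⱼ)

L_0(2.5) = (2.5 - 3)/(1 - 3) = 0.250000
L_1(2.5) = (2.5 - 1)/(3 - 1) = 0.750000

P(2.5) = (-7)×L_0(2.5) + 9×L_1(2.5)
P(2.5) = 5.000000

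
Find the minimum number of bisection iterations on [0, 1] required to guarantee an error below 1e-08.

We need (b-a)/2^n ≤ 1e-08
(1 - 0)/2^n ≤ 1e-08
1/2^n ≤ 1e-08
2^n ≥ 100000000
n ≥ log₂(100000000) = 26.58
n ≥ 27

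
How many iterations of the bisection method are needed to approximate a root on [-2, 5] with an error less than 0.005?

We need (b-a)/2^n ≤ 0.005
(5 - (-2))/2^n ≤ 0.005
7/2^n ≤ 0.005
2^n ≥ 1400
n ≥ log₂(1400) = 10.45
n ≥ 11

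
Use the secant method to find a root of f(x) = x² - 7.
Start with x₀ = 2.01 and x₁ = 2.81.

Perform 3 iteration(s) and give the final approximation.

f(x) = x² - 7
x₀ = 2.01, x₁ = 2.81

Secant formula: x_{n+1} = x_n - f(x_n)(x_n - x_{n-1})/(f(x_n) - f(x_{n-1}))

Iteration 1:
  f(2.010000) = -2.959900
  f(2.810000) = 0.896100
  x_2 = 2.810000 - 0.896100×(2.810000 - 2.010000)/(0.896100 - (-2.959900))
       = 2.624087
Iteration 2:
  f(2.810000) = 0.896100
  f(2.624087) = -0.114167
  x_3 = 2.624087 - (-0.114167)×(2.624087 - 2.810000)/(-0.114167 - 0.896100)
       = 2.645096
Iteration 3:
  f(2.624087) = -0.114167
  f(2.645096) = -0.003465
  x_4 = 2.645096 - (-0.003465)×(2.645096 - 2.624087)/(-0.003465 - (-0.114167))
       = 2.645754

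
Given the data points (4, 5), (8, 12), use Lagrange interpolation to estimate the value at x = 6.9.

Lagrange interpolation formula:
P(x) = Σ yᵢ × Lᵢ(x)
where Lᵢ(x) = Π_{j≠i} (x - xⱼ)/(xᵢ - xⱼ)

L_0(6.9) = (6.9 - 8)/(4 - 8) = 0.275000
L_1(6.9) = (6.9 - 4)/(8 - 4) = 0.725000

P(6.9) = 5×L_0(6.9) + 12×L_1(6.9)
P(6.9) = 10.075000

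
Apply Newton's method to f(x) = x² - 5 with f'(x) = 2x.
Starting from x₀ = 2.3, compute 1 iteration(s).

f(x) = x² - 5
f'(x) = 2x
x₀ = 2.3

Newton-Raphson formula: x_{n+1} = x_n - f(x_n)/f'(x_n)

Iteration 1:
  f(2.300000) = 0.290000
  f'(2.300000) = 4.600000
  x_1 = 2.300000 - 0.290000/4.600000 = 2.236957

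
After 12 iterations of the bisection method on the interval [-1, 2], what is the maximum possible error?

Bisection error bound: |error| ≤ (b-a)/2^n
|error| ≤ (2 - (-1))/2^12 = 3/2^12
|error| ≤ 0.0007324219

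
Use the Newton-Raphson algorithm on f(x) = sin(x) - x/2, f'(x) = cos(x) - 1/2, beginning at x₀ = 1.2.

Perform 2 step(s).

f(x) = sin(x) - x/2
f'(x) = cos(x) - 1/2
x₀ = 1.2

Newton-Raphson formula: x_{n+1} = x_n - f(x_n)/f'(x_n)

Iteration 1:
  f(1.200000) = 0.332039
  f'(1.200000) = -0.137642
  x_1 = 1.200000 - 0.332039/(-0.137642) = 3.612334
Iteration 2:
  f(3.612334) = -2.259714
  f'(3.612334) = -1.391232
  x_2 = 3.612334 - (-2.259714)/(-1.391232) = 1.988080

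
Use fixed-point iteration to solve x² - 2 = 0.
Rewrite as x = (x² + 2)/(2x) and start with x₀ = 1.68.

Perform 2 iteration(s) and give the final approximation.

Equation: x² - 2 = 0
Fixed-point form: x = (x² + 2)/(2x)
x₀ = 1.68

x_1 = g(1.680000) = 1.435238
x_2 = g(1.435238) = 1.414368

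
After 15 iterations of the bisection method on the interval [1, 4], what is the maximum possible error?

Bisection error bound: |error| ≤ (b-a)/2^n
|error| ≤ (4 - 1)/2^15 = 3/2^15
|error| ≤ 0.0000915527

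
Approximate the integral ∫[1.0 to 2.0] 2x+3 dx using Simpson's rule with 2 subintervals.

f(x) = 2x+3
a = 1.0, b = 2.0, n = 2
h = (b - a)/n = 0.500000

Simpson's rule: (h/3)[f(x₀) + 4f(x₁) + 2f(x₂) + ... + f(xₙ)]

x_0 = 1.0000, f(x_0) = 5.000000, coefficient = 1
x_1 = 1.5000, f(x_1) = 6.000000, coefficient = 4
x_2 = 2.0000, f(x_2) = 7.000000, coefficient = 1

I ≈ (0.500000/3) × 36.000000 = 6.000000
Exact value: 6.000000
Error: 0.000000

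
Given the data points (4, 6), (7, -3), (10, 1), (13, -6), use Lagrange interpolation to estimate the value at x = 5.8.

Lagrange interpolation formula:
P(x) = Σ yᵢ × Lᵢ(x)
where Lᵢ(x) = Π_{j≠i} (x - xⱼ)/(xᵢ - xⱼ)

L_0(5.8) = (5.8 - 7)/(4 - 7) × (5.8 - 10)/(4 - 10) × (5.8 - 13)/(4 - 13) = 0.224000
L_1(5.8) = (5.8 - 4)/(7 - 4) × (5.8 - 10)/(7 - 10) × (5.8 - 13)/(7 - 13) = 1.008000
L_2(5.8) = (5.8 - 4)/(10 - 4) × (5.8 - 7)/(10 - 7) × (5.8 - 13)/(10 - 13) = -0.288000
L_3(5.8) = (5.8 - 4)/(13 - 4) × (5.8 - 7)/(13 - 7) × (5.8 - 10)/(13 - 10) = 0.056000

P(5.8) = 6×L_0(5.8) + (-3)×L_1(5.8) + 1×L_2(5.8) + (-6)×L_3(5.8)
P(5.8) = -2.304000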